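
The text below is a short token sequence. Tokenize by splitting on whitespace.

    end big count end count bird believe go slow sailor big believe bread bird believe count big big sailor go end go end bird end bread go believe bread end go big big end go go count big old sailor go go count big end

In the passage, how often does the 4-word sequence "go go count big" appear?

2

Scanning the 42 overlapping 4-gram windows for "go go count big":
  position 35–38: go go count big
  position 41–44: go go count big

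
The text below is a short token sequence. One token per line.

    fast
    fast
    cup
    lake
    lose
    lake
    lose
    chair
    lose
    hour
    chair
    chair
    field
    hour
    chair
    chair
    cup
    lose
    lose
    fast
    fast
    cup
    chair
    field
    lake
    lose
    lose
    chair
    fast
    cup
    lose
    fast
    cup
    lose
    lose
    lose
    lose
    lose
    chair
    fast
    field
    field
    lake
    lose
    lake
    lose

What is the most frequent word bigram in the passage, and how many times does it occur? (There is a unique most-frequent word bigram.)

"lose lose", 6 times

Bigram frequencies (highest first):
  lose lose: 6
  lake lose: 5
  fast cup: 4
  lose chair: 3
  cup lose: 3
  fast fast: 2
  … (15 more, each ≤ 2)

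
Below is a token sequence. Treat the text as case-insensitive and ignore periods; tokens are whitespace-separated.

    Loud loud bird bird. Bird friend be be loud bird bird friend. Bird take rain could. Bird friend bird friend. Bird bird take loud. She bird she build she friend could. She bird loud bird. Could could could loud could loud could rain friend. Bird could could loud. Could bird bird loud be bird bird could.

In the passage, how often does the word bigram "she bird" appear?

Scanning the 55 overlapping bigram windows for "she bird":
  position 25–26: she bird
  position 32–33: she bird

2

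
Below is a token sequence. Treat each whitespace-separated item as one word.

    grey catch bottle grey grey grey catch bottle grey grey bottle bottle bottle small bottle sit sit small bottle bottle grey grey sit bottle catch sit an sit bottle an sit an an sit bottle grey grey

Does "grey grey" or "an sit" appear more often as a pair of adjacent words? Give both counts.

"grey grey": 5 occurrences
"an sit": 3 occurrences

"grey grey" (5 vs 3)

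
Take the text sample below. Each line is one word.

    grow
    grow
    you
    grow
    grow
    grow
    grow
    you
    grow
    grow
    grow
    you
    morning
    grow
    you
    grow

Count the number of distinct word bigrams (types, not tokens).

5

16 tokens → 15 bigram windows in total.
Repeated bigrams (each contributes count−1 duplicates):
  grow grow: 6
  grow you: 4
  you grow: 3
10 duplicate windows → 15 − 10 = 5 distinct.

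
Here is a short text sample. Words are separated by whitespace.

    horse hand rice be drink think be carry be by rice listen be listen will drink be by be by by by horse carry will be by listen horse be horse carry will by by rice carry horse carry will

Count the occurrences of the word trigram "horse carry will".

Scanning the 38 overlapping trigram windows for "horse carry will":
  position 23–25: horse carry will
  position 31–33: horse carry will
  position 38–40: horse carry will

3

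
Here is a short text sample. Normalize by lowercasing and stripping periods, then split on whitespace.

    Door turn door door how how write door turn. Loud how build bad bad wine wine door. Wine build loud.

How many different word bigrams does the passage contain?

20 tokens → 19 bigram windows in total.
Repeated bigrams (each contributes count−1 duplicates):
  door turn: 2
1 duplicate windows → 19 − 1 = 18 distinct.

18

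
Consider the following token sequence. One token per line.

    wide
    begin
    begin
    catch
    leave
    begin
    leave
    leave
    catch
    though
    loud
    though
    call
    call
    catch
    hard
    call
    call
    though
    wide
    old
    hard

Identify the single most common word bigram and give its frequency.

"call call", 2 times

Bigram frequencies (highest first):
  call call: 2
  wide begin: 1
  begin begin: 1
  begin catch: 1
  catch leave: 1
  leave begin: 1
  … (14 more, each ≤ 1)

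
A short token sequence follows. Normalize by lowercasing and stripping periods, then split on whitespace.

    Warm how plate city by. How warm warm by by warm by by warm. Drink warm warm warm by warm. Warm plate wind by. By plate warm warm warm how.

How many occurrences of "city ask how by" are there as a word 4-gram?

Scanning the 27 overlapping 4-gram windows for "city ask how by":
  (none found)

0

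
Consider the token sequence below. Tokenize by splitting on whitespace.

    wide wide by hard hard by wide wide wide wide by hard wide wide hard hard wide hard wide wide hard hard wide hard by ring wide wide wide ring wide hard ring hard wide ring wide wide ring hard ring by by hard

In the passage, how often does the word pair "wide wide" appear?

9

Scanning the 43 overlapping bigram windows for "wide wide":
  position 1–2: wide wide
  position 7–8: wide wide
  position 8–9: wide wide
  position 9–10: wide wide
  position 13–14: wide wide
  position 19–20: wide wide
  position 27–28: wide wide
  position 28–29: wide wide
  position 37–38: wide wide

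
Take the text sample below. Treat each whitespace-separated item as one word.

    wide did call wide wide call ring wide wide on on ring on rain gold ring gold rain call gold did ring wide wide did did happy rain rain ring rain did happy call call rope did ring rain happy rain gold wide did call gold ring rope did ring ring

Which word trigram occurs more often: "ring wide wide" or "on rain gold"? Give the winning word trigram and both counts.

"ring wide wide" (2 vs 1)

"ring wide wide": 2 occurrences
"on rain gold": 1 occurrence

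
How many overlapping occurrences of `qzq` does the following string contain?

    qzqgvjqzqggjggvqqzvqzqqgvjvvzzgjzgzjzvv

3

Sliding a length-3 window over the 39 characters (37 positions):
  position 1–3: qzq
  position 7–9: qzq
  position 20–22: qzq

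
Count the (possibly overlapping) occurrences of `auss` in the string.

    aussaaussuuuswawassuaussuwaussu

Sliding a length-4 window over the 31 characters (28 positions):
  position 1–4: auss
  position 6–9: auss
  position 21–24: auss
  position 27–30: auss

4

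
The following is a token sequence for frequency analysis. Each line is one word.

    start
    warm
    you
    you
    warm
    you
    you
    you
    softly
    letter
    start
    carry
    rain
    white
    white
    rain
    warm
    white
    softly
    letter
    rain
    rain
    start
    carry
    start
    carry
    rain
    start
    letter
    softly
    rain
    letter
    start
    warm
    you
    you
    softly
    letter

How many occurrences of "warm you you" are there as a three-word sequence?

Scanning the 36 overlapping trigram windows for "warm you you":
  position 2–4: warm you you
  position 5–7: warm you you
  position 34–36: warm you you

3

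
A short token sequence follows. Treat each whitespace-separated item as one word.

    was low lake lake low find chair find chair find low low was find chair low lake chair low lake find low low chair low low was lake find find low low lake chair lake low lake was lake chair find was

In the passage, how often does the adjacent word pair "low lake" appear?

5

Scanning the 41 overlapping bigram windows for "low lake":
  position 2–3: low lake
  position 16–17: low lake
  position 19–20: low lake
  position 32–33: low lake
  position 36–37: low lake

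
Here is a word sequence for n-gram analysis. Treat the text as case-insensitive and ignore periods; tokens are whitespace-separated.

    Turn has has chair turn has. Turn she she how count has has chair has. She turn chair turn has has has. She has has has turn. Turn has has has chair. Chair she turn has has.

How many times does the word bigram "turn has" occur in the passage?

Scanning the 36 overlapping bigram windows for "turn has":
  position 1–2: turn has
  position 5–6: turn has
  position 19–20: turn has
  position 28–29: turn has
  position 35–36: turn has

5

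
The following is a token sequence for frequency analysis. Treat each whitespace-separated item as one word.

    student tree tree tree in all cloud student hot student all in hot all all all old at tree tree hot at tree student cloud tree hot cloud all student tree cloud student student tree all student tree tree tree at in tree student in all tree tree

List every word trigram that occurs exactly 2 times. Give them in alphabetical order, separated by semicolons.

all student tree; student tree tree; tree tree tree

Trigram counts meeting the condition (exactly 2 times):
  all student tree: 2
  student tree tree: 2
  tree tree tree: 2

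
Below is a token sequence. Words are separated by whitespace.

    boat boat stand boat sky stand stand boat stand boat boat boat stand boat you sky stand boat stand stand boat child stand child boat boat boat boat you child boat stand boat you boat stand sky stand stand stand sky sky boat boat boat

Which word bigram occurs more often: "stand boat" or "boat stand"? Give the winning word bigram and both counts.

"stand boat" (7 vs 6)

"stand boat": 7 occurrences
"boat stand": 6 occurrences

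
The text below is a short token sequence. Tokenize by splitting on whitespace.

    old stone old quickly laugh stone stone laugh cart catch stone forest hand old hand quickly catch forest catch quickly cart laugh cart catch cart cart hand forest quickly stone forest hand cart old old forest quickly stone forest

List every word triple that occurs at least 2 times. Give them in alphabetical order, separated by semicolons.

forest quickly stone; laugh cart catch; quickly stone forest; stone forest hand

Trigram counts meeting the condition (at least 2 times):
  forest quickly stone: 2
  laugh cart catch: 2
  quickly stone forest: 2
  stone forest hand: 2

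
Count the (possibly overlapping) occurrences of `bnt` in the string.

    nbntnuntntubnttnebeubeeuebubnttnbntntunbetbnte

5

Sliding a length-3 window over the 46 characters (44 positions):
  position 2–4: bnt
  position 12–14: bnt
  position 28–30: bnt
  position 33–35: bnt
  position 43–45: bnt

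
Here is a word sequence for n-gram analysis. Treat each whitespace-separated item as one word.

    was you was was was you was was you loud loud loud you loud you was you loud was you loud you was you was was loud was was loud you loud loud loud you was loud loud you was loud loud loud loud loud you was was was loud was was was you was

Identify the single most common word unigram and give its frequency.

Unigram frequencies (highest first):
  was: 22
  loud: 19
  you: 14

"was", 22 times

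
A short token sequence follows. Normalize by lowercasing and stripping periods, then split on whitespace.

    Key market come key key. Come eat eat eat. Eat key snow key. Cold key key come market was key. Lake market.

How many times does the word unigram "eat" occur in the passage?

4

Scanning the 22 tokens for "eat":
  position 7: eat
  position 8: eat
  position 9: eat
  position 10: eat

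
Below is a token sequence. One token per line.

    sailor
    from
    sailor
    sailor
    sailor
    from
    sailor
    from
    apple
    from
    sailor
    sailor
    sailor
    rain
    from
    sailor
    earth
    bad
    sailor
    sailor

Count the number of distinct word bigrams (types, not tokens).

20 tokens → 19 bigram windows in total.
Repeated bigrams (each contributes count−1 duplicates):
  sailor sailor: 5
  from sailor: 4
  sailor from: 3
9 duplicate windows → 19 − 9 = 10 distinct.

10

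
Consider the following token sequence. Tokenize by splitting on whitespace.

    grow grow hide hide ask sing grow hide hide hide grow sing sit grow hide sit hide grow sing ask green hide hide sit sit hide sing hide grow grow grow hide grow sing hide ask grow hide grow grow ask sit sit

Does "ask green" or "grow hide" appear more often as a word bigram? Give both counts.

"grow hide" (5 vs 1)

"ask green": 1 occurrence
"grow hide": 5 occurrences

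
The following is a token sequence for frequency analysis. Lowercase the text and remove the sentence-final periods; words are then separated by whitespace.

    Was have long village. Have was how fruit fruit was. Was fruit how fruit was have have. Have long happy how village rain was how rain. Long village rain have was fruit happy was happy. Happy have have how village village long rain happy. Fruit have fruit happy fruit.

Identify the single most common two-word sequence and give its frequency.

"have have", 3 times

Bigram frequencies (highest first):
  have have: 3
  was have: 2
  have long: 2
  long village: 2
  have was: 2
  was how: 2
  … (28 more, each ≤ 2)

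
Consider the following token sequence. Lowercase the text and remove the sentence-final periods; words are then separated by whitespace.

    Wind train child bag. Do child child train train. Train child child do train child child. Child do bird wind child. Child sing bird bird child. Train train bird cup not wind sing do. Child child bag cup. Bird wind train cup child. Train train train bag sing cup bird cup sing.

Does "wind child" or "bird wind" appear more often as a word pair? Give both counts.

"bird wind" (2 vs 1)

"wind child": 1 occurrence
"bird wind": 2 occurrences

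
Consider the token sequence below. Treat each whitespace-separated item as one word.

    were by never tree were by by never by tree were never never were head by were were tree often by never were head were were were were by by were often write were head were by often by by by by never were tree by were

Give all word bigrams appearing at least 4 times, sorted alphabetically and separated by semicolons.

Bigram counts meeting the condition (at least 4 times):
  by by: 5
  by never: 4
  were by: 4
  were were: 4

by by; by never; were by; were were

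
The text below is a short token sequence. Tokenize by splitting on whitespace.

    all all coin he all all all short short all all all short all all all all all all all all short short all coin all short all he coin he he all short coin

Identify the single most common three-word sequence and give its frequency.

Trigram frequencies (highest first):
  all all all: 8
  all all short: 3
  all short short: 2
  short short all: 2
  short all all: 2
  all short all: 2
  … (14 more, each ≤ 1)

"all all all", 8 times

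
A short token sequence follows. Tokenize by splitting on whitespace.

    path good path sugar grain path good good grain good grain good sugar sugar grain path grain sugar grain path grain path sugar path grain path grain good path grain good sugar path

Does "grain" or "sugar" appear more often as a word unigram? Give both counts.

"grain" (10 vs 6)

"grain": 10 occurrences
"sugar": 6 occurrences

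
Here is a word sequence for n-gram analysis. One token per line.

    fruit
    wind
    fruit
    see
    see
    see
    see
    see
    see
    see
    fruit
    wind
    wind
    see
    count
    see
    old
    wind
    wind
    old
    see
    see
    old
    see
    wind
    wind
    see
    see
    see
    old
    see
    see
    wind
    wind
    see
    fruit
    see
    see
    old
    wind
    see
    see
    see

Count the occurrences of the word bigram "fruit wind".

Scanning the 42 overlapping bigram windows for "fruit wind":
  position 1–2: fruit wind
  position 11–12: fruit wind

2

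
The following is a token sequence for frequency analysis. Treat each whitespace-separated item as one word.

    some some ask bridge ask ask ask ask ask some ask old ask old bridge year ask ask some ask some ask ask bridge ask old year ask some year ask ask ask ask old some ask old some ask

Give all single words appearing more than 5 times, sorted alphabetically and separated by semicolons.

ask; some

Unigram counts meeting the condition (more than 5 times):
  ask: 21
  some: 8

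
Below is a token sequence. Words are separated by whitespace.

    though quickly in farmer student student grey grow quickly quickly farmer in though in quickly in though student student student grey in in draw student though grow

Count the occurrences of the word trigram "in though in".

Scanning the 25 overlapping trigram windows for "in though in":
  position 12–14: in though in

1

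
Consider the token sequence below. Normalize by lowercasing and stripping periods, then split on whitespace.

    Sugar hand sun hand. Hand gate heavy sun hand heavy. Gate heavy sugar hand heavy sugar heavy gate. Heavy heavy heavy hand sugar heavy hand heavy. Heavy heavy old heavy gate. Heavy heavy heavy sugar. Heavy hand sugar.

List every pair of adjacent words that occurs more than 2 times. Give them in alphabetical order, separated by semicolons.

Bigram counts meeting the condition (more than 2 times):
  gate heavy: 4
  hand heavy: 3
  heavy gate: 3
  heavy hand: 3
  heavy heavy: 6
  heavy sugar: 3
  sugar heavy: 3

gate heavy; hand heavy; heavy gate; heavy hand; heavy heavy; heavy sugar; sugar heavy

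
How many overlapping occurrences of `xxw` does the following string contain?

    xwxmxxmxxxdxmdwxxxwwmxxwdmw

2

Sliding a length-3 window over the 27 characters (25 positions):
  position 17–19: xxw
  position 22–24: xxw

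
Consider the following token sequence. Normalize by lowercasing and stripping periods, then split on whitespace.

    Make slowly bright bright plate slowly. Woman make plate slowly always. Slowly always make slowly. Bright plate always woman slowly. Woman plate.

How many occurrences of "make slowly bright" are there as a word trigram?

2

Scanning the 20 overlapping trigram windows for "make slowly bright":
  position 1–3: make slowly bright
  position 14–16: make slowly bright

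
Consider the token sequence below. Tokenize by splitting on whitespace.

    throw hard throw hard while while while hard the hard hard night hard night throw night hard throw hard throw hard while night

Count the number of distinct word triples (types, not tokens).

23 tokens → 21 trigram windows in total.
Repeated trigrams (each contributes count−1 duplicates):
  hard throw hard: 3
  throw hard throw: 2
  throw hard while: 2
4 duplicate windows → 21 − 4 = 17 distinct.

17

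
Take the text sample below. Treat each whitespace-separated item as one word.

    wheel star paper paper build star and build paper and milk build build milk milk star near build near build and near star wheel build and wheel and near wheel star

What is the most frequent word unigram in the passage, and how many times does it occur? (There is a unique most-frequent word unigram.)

Unigram frequencies (highest first):
  build: 7
  star: 5
  and: 5
  wheel: 4
  near: 4
  paper: 3
  … (1 more, each ≤ 3)

"build", 7 times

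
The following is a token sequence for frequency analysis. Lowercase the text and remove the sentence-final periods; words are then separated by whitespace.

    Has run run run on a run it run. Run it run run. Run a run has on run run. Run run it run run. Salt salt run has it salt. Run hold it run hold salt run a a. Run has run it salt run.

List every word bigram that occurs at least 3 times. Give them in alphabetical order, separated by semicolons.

Bigram counts meeting the condition (at least 3 times):
  a run: 3
  it run: 4
  run has: 3
  run it: 4
  run run: 9
  salt run: 4

a run; it run; run has; run it; run run; salt run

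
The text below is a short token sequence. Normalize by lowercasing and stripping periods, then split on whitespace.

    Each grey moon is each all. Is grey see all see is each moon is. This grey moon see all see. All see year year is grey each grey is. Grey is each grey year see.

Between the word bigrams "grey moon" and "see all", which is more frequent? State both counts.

"see all" (3 vs 2)

"grey moon": 2 occurrences
"see all": 3 occurrences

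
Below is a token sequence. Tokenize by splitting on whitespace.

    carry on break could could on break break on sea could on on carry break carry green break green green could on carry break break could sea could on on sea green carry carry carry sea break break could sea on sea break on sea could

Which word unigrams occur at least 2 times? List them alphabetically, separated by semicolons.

Unigram counts meeting the condition (at least 2 times):
  break: 10
  carry: 7
  could: 8
  green: 4
  on: 10
  sea: 7

break; carry; could; green; on; sea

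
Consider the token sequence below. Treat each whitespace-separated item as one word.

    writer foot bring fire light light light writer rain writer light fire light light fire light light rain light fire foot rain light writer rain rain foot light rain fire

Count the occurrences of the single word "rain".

6

Scanning the 30 tokens for "rain":
  position 9: rain
  position 18: rain
  position 22: rain
  position 25: rain
  position 26: rain
  position 29: rain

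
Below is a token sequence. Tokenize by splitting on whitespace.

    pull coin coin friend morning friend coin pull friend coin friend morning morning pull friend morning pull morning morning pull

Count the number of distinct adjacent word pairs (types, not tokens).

20 tokens → 19 bigram windows in total.
Repeated bigrams (each contributes count−1 duplicates):
  friend morning: 3
  morning pull: 3
  coin friend: 2
  friend coin: 2
  morning morning: 2
  pull friend: 2
8 duplicate windows → 19 − 8 = 11 distinct.

11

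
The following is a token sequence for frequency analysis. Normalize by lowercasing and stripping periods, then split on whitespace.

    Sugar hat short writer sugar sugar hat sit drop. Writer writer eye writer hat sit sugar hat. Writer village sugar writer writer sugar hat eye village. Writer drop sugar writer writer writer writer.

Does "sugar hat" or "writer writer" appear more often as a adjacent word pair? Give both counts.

"sugar hat": 4 occurrences
"writer writer": 5 occurrences

"writer writer" (5 vs 4)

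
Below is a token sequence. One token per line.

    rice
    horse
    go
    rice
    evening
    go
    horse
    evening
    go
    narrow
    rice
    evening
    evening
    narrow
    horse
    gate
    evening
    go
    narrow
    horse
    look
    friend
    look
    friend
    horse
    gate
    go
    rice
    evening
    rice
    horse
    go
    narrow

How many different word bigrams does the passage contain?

33 tokens → 32 bigram windows in total.
Repeated bigrams (each contributes count−1 duplicates):
  evening go: 3
  go narrow: 3
  rice evening: 3
  go rice: 2
  horse gate: 2
  horse go: 2
  look friend: 2
  narrow horse: 2
  … (1 more repeated)
12 duplicate windows → 32 − 12 = 20 distinct.

20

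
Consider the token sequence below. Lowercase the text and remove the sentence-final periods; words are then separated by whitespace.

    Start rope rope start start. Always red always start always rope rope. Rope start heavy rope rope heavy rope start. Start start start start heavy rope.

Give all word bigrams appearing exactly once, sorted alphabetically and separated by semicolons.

always red; always rope; always start; red always; rope heavy; start rope

Bigram counts meeting the condition (exactly once):
  always red: 1
  always rope: 1
  always start: 1
  red always: 1
  rope heavy: 1
  start rope: 1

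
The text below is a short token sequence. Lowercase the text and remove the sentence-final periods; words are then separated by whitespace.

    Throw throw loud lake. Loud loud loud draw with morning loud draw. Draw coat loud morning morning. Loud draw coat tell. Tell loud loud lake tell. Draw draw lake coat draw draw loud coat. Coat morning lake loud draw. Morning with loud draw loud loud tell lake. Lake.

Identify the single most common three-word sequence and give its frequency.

"morning loud draw", 2 times

Trigram frequencies (highest first):
  morning loud draw: 2
  throw throw loud: 1
  throw loud lake: 1
  loud lake loud: 1
  lake loud loud: 1
  loud loud loud: 1
  … (39 more, each ≤ 1)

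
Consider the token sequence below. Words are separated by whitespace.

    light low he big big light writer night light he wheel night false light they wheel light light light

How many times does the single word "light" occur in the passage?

7

Scanning the 19 tokens for "light":
  position 1: light
  position 6: light
  position 9: light
  position 14: light
  position 17: light
  position 18: light
  position 19: light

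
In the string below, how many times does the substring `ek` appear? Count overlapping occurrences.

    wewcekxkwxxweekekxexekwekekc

Sliding a length-2 window over the 28 characters (27 positions):
  position 5–6: ek
  position 14–15: ek
  position 16–17: ek
  position 21–22: ek
  position 24–25: ek
  position 26–27: ek

6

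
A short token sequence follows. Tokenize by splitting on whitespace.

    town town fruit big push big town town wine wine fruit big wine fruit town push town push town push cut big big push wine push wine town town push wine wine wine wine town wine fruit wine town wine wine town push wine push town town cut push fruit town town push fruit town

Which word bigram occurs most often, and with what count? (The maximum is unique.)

"town push", 6 times

Bigram frequencies (highest first):
  town push: 6
  town town: 5
  wine wine: 5
  push wine: 4
  wine town: 4
  town wine: 3
  … (17 more, each ≤ 3)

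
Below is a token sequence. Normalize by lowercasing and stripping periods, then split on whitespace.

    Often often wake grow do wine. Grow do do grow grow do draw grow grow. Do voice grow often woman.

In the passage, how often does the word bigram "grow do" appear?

4

Scanning the 19 overlapping bigram windows for "grow do":
  position 4–5: grow do
  position 7–8: grow do
  position 11–12: grow do
  position 15–16: grow do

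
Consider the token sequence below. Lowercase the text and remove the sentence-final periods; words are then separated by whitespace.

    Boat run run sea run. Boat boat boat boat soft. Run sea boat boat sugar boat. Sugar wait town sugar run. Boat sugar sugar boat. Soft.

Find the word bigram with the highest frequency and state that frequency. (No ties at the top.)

Bigram frequencies (highest first):
  boat boat: 4
  boat sugar: 3
  run sea: 2
  run boat: 2
  boat soft: 2
  sugar boat: 2
  … (10 more, each ≤ 1)

"boat boat", 4 times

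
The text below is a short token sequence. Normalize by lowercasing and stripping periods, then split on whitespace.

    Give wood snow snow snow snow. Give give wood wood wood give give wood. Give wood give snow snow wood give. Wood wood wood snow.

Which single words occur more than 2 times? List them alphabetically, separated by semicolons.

Unigram counts meeting the condition (more than 2 times):
  give: 8
  snow: 7
  wood: 10

give; snow; wood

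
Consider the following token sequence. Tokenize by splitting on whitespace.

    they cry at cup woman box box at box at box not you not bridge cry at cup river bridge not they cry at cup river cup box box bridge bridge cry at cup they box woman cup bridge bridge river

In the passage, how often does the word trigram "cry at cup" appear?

4

Scanning the 39 overlapping trigram windows for "cry at cup":
  position 2–4: cry at cup
  position 16–18: cry at cup
  position 23–25: cry at cup
  position 32–34: cry at cup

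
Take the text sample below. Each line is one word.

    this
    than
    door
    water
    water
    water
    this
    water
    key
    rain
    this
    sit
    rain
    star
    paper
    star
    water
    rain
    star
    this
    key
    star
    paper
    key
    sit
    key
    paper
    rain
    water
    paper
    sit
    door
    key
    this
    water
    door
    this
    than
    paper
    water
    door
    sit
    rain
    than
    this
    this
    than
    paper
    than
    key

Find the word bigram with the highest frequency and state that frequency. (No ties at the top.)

Bigram frequencies (highest first):
  this than: 3
  water water: 2
  this water: 2
  sit rain: 2
  rain star: 2
  star paper: 2
  … (34 more, each ≤ 2)

"this than", 3 times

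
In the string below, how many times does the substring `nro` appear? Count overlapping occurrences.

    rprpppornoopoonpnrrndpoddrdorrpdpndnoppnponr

0

Sliding a length-3 window over the 44 characters (42 positions):
  (no match at any position)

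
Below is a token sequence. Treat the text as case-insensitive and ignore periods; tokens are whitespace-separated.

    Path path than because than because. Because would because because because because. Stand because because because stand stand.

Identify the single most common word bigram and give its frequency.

Bigram frequencies (highest first):
  because because: 6
  than because: 2
  because stand: 2
  path path: 1
  path than: 1
  because than: 1
  … (4 more, each ≤ 1)

"because because", 6 times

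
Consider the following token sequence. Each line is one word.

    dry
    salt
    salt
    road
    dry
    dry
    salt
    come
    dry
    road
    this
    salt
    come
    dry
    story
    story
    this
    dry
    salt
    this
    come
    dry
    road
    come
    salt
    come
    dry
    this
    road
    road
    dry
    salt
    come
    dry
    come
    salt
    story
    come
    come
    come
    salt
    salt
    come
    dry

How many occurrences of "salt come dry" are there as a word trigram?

Scanning the 42 overlapping trigram windows for "salt come dry":
  position 7–9: salt come dry
  position 12–14: salt come dry
  position 25–27: salt come dry
  position 32–34: salt come dry
  position 42–44: salt come dry

5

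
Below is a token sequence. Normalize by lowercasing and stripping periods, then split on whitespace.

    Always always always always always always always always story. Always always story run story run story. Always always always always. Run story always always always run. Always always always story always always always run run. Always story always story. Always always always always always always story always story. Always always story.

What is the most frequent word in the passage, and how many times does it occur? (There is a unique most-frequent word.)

"always", 34 times

Unigram frequencies (highest first):
  always: 34
  story: 11
  run: 6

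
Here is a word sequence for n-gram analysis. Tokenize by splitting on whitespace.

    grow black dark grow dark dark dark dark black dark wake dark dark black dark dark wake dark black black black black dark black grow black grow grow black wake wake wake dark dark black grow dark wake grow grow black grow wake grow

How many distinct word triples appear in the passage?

44 tokens → 42 trigram windows in total.
Repeated trigrams (each contributes count−1 duplicates):
  dark dark black: 3
  black black black: 2
  dark black dark: 2
  dark black grow: 2
  dark dark dark: 2
  dark wake dark: 2
  grow black grow: 2
  grow grow black: 2
  … (1 more repeated)
10 duplicate windows → 42 − 10 = 32 distinct.

32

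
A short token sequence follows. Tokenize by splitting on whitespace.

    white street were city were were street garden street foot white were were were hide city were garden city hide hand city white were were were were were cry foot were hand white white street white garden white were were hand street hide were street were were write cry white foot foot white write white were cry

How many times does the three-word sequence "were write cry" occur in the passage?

1

Scanning the 55 overlapping trigram windows for "were write cry":
  position 47–49: were write cry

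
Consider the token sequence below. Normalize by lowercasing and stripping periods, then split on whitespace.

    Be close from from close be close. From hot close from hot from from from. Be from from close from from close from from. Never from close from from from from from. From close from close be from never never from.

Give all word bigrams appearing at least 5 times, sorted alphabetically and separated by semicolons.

close from; from close; from from

Bigram counts meeting the condition (at least 5 times):
  close from: 7
  from close: 6
  from from: 11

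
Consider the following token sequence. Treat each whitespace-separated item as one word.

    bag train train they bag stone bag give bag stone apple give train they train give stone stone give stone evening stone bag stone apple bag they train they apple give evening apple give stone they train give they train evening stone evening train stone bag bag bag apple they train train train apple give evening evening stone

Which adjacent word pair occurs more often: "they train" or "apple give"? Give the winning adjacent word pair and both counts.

"they train": 5 occurrences
"apple give": 4 occurrences

"they train" (5 vs 4)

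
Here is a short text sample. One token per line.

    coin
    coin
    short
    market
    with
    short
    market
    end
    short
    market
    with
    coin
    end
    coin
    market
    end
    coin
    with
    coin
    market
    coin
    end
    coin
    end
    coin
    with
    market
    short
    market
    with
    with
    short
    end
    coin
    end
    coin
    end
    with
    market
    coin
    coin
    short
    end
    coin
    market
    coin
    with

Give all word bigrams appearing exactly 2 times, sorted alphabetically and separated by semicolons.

coin coin; coin short; market end; short end; with coin; with market; with short

Bigram counts meeting the condition (exactly 2 times):
  coin coin: 2
  coin short: 2
  market end: 2
  short end: 2
  with coin: 2
  with market: 2
  with short: 2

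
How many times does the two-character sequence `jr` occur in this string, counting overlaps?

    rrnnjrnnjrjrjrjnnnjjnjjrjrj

Sliding a length-2 window over the 27 characters (26 positions):
  position 5–6: jr
  position 9–10: jr
  position 11–12: jr
  position 13–14: jr
  position 23–24: jr
  position 25–26: jr

6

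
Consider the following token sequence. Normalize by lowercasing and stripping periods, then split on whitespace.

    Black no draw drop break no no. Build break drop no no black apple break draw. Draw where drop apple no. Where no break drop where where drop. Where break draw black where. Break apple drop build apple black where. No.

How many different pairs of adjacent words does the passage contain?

32

41 tokens → 40 bigram windows in total.
Repeated bigrams (each contributes count−1 duplicates):
  black where: 2
  break draw: 2
  break drop: 2
  drop where: 2
  no no: 2
  where break: 2
  where drop: 2
  where no: 2
8 duplicate windows → 40 − 8 = 32 distinct.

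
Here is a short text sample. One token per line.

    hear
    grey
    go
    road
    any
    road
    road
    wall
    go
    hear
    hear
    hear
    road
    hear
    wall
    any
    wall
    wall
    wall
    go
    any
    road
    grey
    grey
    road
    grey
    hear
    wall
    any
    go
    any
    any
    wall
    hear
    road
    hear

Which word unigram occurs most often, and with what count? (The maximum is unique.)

Unigram frequencies (highest first):
  hear: 8
  road: 7
  wall: 7
  any: 6
  grey: 4
  go: 4

"hear", 8 times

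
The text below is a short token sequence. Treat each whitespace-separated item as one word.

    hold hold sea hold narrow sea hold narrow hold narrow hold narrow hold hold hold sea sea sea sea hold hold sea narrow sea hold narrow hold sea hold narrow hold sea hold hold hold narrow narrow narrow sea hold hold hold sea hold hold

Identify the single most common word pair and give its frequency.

"hold hold", 9 times

Bigram frequencies (highest first):
  hold hold: 9
  sea hold: 8
  hold narrow: 7
  hold sea: 6
  narrow hold: 5
  narrow sea: 3
  … (3 more, each ≤ 3)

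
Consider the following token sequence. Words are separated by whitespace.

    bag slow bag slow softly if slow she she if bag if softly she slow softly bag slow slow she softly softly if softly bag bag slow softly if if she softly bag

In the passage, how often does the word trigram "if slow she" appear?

Scanning the 31 overlapping trigram windows for "if slow she":
  position 6–8: if slow she

1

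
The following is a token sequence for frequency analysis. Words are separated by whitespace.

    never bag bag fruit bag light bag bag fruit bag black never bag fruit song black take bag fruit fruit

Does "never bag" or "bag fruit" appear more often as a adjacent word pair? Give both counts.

"bag fruit" (4 vs 2)

"never bag": 2 occurrences
"bag fruit": 4 occurrences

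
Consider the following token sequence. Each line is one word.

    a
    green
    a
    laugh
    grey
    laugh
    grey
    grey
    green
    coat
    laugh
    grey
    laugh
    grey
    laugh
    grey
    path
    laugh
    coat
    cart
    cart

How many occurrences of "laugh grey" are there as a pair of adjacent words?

5

Scanning the 20 overlapping bigram windows for "laugh grey":
  position 4–5: laugh grey
  position 6–7: laugh grey
  position 11–12: laugh grey
  position 13–14: laugh grey
  position 15–16: laugh grey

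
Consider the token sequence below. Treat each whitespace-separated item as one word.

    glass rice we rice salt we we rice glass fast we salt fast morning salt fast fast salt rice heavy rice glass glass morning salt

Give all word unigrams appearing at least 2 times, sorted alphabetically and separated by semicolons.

fast; glass; morning; rice; salt; we

Unigram counts meeting the condition (at least 2 times):
  fast: 4
  glass: 4
  morning: 2
  rice: 5
  salt: 5
  we: 4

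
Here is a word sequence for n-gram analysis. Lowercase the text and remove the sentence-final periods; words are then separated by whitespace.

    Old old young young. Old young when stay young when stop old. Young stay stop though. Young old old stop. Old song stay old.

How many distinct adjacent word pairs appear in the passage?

24 tokens → 23 bigram windows in total.
Repeated bigrams (each contributes count−1 duplicates):
  old young: 3
  old old: 2
  stop old: 2
  young old: 2
  young when: 2
6 duplicate windows → 23 − 6 = 17 distinct.

17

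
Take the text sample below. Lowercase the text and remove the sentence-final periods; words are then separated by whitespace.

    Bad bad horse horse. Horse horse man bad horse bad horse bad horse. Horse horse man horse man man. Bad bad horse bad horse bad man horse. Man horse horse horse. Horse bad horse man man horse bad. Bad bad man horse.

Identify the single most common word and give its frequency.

Unigram frequencies (highest first):
  horse: 20
  bad: 13
  man: 9

"horse", 20 times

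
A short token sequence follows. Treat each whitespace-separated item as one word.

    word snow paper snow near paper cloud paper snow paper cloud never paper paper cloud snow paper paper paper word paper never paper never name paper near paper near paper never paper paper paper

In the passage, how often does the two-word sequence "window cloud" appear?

Scanning the 33 overlapping bigram windows for "window cloud":
  (none found)

0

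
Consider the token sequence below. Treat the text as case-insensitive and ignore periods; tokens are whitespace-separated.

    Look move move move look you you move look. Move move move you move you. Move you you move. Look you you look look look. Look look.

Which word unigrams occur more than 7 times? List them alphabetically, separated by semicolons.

look; move; you

Unigram counts meeting the condition (more than 7 times):
  look: 9
  move: 10
  you: 8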